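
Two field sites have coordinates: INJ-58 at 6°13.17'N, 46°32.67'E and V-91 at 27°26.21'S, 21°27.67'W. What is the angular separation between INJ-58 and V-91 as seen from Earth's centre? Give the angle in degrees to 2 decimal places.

73.71°

INJ-58: φ = +6.21950°, λ = +46.54450°
V-91: φ = -27.43683°, λ = -21.46117°
Δφ = -33.6563°,  Δλ = -68.0057°
a = sin²(Δφ/2) + cos φ₁ cos φ₂ sin²(Δλ/2) = 0.359743
c = 2·arcsin(√a) = 1.286467 rad = 73.7091°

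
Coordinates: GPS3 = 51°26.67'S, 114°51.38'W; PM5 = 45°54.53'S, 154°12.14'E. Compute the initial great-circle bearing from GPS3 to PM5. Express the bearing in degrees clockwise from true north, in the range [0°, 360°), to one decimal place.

GPS3: φ = -51.44450°, λ = -114.85633°
PM5: φ = -45.90883°, λ = +154.20233°
Δλ = -90.9413°
y = sin Δλ · cos φ₂ = -0.695708
x = cos φ₁ sin φ₂ − sin φ₁ cos φ₂ cos Δλ = -0.456594
θ = atan2(y, x) = -123.2770° → 236.7230° (mod 360°)

236.7°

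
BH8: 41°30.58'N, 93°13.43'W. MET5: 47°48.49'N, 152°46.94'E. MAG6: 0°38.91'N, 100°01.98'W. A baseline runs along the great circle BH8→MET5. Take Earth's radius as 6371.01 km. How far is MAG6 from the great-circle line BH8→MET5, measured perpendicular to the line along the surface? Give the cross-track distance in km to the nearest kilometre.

3388 km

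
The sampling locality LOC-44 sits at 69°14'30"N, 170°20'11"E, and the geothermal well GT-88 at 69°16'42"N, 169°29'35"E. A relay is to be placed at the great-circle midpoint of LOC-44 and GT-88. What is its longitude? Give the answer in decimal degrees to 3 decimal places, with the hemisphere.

169.915°E

LOC-44: φ = +69.24167°, λ = +170.33639°
GT-88: φ = +69.27833°, λ = +169.49306°
Bx = cos φ₂ cos Δλ = 0.353790,  By = cos φ₂ sin Δλ = -0.005208
φₘ = atan2(sin φ₁ + sin φ₂, √((cos φ₁ + Bx)² + By²)) = 69.26051°
λₘ = λ₁ + atan2(By, cos φ₁ + Bx) = 169.91508°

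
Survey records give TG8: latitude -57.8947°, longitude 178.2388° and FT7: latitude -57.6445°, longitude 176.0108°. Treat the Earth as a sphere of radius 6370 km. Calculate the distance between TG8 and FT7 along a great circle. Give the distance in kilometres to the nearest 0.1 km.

135.0 km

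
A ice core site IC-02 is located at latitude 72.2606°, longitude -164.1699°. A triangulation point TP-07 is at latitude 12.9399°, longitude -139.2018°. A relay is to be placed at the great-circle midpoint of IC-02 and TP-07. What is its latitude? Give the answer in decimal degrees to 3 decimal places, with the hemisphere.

Bx = cos φ₂ cos Δλ = 0.883522,  By = cos φ₂ sin Δλ = 0.411394
φₘ = atan2(sin φ₁ + sin φ₂, √((cos φ₁ + Bx)² + By²)) = 43.09307°
λₘ = λ₁ + atan2(By, cos φ₁ + Bx) = -145.07250°

43.093°N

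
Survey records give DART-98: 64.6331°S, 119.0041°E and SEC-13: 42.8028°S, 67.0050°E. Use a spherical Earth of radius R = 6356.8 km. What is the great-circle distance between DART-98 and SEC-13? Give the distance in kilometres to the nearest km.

4011 km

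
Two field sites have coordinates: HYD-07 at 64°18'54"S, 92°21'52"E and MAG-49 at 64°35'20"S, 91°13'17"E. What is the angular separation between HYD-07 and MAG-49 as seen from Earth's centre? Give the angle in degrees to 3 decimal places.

0.564°

HYD-07: φ = -64.31500°, λ = +92.36444°
MAG-49: φ = -64.58889°, λ = +91.22139°
Δφ = -0.2739°,  Δλ = -1.1431°
a = sin²(Δφ/2) + cos φ₁ cos φ₂ sin²(Δλ/2) = 0.000024
c = 2·arcsin(√a) = 0.009842 rad = 0.5639°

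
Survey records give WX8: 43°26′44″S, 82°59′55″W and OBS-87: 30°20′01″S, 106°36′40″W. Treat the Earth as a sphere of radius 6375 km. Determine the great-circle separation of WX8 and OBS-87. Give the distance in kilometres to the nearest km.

WX8: φ = -43.44556°, λ = -82.99861°
OBS-87: φ = -30.33361°, λ = -106.61111°
Δφ = 13.1119°,  Δλ = -23.6125°
a = sin²(Δφ/2) + cos φ₁ cos φ₂ sin²(Δλ/2) = 0.039268
c = 2·arcsin(√a) = 0.398964 rad = 22.8590°
d = R·c = 6375 × 0.398964 = 2543.4 km

2543 km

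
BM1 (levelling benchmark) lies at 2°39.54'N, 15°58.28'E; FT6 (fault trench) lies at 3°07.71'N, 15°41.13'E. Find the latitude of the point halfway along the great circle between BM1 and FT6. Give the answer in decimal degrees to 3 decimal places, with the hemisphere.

BM1: φ = +2.65900°, λ = +15.97133°
FT6: φ = +3.12850°, λ = +15.68550°
Bx = cos φ₂ cos Δλ = 0.998497,  By = cos φ₂ sin Δλ = -0.004981
φₘ = atan2(sin φ₁ + sin φ₂, √((cos φ₁ + Bx)² + By²)) = 2.89376°
λₘ = λ₁ + atan2(By, cos φ₁ + Bx) = 15.82845°

2.894°N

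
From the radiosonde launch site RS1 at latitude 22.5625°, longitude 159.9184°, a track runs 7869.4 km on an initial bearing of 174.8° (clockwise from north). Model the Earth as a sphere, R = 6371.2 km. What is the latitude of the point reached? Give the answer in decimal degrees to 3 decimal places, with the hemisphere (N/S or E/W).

δ = d/R = 7869.4/6371.2 = 1.235152 rad
φ₂ = arcsin(sin φ₁ cos δ + cos φ₁ sin δ cos θ)
   = arcsin(0.38369·0.32938 + 0.92346·0.94420·-0.99588) = -47.89890°
λ₂ = λ₁ + atan2(sin θ sin δ cos φ₁, cos δ − sin φ₁ sin φ₂) = 167.25164°

47.899°S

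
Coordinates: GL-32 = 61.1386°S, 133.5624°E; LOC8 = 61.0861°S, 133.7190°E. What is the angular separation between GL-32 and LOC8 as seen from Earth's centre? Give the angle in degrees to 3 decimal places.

0.092°

Δφ = 0.0525°,  Δλ = 0.1566°
a = sin²(Δφ/2) + cos φ₁ cos φ₂ sin²(Δλ/2) = 0.000001
c = 2·arcsin(√a) = 0.001607 rad = 0.0921°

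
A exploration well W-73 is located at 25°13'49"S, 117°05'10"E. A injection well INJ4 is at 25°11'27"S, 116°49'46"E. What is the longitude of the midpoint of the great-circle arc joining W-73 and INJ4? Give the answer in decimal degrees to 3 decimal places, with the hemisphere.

116.958°E

W-73: φ = -25.23028°, λ = +117.08611°
INJ4: φ = -25.19083°, λ = +116.82944°
Bx = cos φ₂ cos Δλ = 0.904886,  By = cos φ₂ sin Δλ = -0.004054
φₘ = atan2(sin φ₁ + sin φ₂, √((cos φ₁ + Bx)² + By²)) = -25.21061°
λₘ = λ₁ + atan2(By, cos φ₁ + Bx) = 116.95776°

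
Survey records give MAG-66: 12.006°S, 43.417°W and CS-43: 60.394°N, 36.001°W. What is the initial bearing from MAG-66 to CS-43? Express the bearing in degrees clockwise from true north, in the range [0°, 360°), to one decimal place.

3.8°

Δλ = 7.4160°
y = sin Δλ · cos φ₂ = 0.063766
x = cos φ₁ sin φ₂ − sin φ₁ cos φ₂ cos Δλ = 0.952331
θ = atan2(y, x) = 3.8307° → 3.8307° (mod 360°)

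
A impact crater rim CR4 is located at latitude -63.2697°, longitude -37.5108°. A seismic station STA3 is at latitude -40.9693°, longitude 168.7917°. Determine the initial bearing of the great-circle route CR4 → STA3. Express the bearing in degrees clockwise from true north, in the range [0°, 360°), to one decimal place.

Δλ = -153.6975°
y = sin Δλ · cos φ₂ = -0.334575
x = cos φ₁ sin φ₂ − sin φ₁ cos φ₂ cos Δλ = -0.899459
θ = atan2(y, x) = -159.5961° → 200.4039° (mod 360°)

200.4°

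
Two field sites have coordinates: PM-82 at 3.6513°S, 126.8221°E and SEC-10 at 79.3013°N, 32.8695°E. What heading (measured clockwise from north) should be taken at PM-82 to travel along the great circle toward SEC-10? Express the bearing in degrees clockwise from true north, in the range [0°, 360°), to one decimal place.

349.3°

Δλ = -93.9526°
y = sin Δλ · cos φ₂ = -0.185203
x = cos φ₁ sin φ₂ − sin φ₁ cos φ₂ cos Δλ = 0.979807
θ = atan2(y, x) = -10.7037° → 349.2963° (mod 360°)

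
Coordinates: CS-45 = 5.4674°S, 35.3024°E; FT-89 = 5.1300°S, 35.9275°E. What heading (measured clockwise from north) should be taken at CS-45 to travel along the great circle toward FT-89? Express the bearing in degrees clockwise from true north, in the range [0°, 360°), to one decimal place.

61.6°

Δλ = 0.6251°
y = sin Δλ · cos φ₂ = 0.010866
x = cos φ₁ sin φ₂ − sin φ₁ cos φ₂ cos Δλ = 0.005883
θ = atan2(y, x) = 61.5683° → 61.5683° (mod 360°)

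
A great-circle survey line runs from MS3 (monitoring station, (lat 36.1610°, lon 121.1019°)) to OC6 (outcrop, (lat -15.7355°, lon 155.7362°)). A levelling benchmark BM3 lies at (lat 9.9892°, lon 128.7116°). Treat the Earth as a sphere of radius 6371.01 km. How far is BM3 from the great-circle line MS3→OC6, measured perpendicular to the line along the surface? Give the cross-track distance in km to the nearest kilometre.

1087 km

δ₁₃ = central angle MS3→BM3 = 0.472413 rad  (haversine)
θ₁₃ = bearing MS3→BM3 = 163.345°,  θ₁₂ = bearing MS3→OC6 = 141.440°
dₓₜ = R·arcsin(sin δ₁₃ · sin(θ₁₃ − θ₁₂)) = 6371.01·arcsin(0.45504·sin(21.905°)) = 1086.783 km
|dₓₜ| = 1086.783 km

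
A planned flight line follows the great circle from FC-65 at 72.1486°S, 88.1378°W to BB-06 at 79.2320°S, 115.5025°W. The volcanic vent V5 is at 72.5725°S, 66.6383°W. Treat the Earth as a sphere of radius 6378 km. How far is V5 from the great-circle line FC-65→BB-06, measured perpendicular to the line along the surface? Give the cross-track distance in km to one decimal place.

691.1 km

δ₁₃ = central angle FC-65→V5 = 0.113335 rad  (haversine)
θ₁₃ = bearing FC-65→V5 = 103.934°,  θ₁₂ = bearing FC-65→BB-06 = 210.949°
dₓₜ = R·arcsin(sin δ₁₃ · sin(θ₁₃ − θ₁₂)) = 6378·arcsin(0.11309·sin(-107.014°)) = -691.084 km
|dₓₜ| = 691.084 km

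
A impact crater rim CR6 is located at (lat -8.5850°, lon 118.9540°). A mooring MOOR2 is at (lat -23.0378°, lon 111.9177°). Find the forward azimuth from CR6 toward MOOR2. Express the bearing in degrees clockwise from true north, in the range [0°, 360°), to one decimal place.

Δλ = -7.0363°
y = sin Δλ · cos φ₂ = -0.112729
x = cos φ₁ sin φ₂ − sin φ₁ cos φ₂ cos Δλ = -0.250617
θ = atan2(y, x) = -155.7816° → 204.2184° (mod 360°)

204.2°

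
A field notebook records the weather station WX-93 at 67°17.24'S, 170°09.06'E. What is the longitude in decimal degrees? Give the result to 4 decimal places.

170.1510°E

170° + 9.06′/60 = 170 + 0.15100 = 170.1510°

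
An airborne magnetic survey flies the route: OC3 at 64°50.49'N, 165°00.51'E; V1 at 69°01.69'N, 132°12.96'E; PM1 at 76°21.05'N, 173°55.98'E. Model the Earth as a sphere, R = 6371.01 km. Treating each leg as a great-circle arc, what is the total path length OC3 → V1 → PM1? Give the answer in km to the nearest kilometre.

3035 km

OC3: φ = +64.84150°, λ = +165.00850°
V1: φ = +69.02817°, λ = +132.21600°
PM1: φ = +76.35083°, λ = +173.93300°
OC3→V1: c = 0.232543 rad, d = 1481.53 km
V1→PM1: c = 0.243795 rad, d = 1553.22 km
Total = 1481.53 + 1553.22 = 3034.75 km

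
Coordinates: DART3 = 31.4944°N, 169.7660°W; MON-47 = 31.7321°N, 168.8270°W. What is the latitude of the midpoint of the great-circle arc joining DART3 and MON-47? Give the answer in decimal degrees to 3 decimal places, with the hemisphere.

31.614°N

Bx = cos φ₂ cos Δλ = 0.850402,  By = cos φ₂ sin Δλ = 0.013938
φₘ = atan2(sin φ₁ + sin φ₂, √((cos φ₁ + Bx)² + By²)) = 31.61411°
λₘ = λ₁ + atan2(By, cos φ₁ + Bx) = -169.29710°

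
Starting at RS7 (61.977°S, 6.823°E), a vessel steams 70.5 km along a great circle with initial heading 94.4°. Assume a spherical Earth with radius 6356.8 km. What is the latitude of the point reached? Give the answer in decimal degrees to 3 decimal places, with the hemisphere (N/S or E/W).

62.019°S

δ = d/R = 70.5/6356.8 = 0.011090 rad
φ₂ = arcsin(sin φ₁ cos δ + cos φ₁ sin δ cos θ)
   = arcsin(-0.88276·0.99994 + 0.46983·0.01109·-0.07672) = -62.01916°
λ₂ = λ₁ + atan2(sin θ sin δ cos φ₁, cos δ − sin φ₁ sin φ₂) = 8.17348°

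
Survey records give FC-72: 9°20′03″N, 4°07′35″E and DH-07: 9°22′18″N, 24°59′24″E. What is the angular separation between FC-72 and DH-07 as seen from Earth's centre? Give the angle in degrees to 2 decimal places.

FC-72: φ = +9.33417°, λ = +4.12639°
DH-07: φ = +9.37167°, λ = +24.99000°
Δφ = 0.0375°,  Δλ = 20.8636°
a = sin²(Δφ/2) + cos φ₁ cos φ₂ sin²(Δλ/2) = 0.031919
c = 2·arcsin(√a) = 0.359245 rad = 20.5832°

20.58°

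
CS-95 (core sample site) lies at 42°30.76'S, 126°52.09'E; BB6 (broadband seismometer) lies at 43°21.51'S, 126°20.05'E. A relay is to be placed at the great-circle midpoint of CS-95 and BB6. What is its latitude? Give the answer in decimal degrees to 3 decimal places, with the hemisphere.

42.936°S

CS-95: φ = -42.51267°, λ = +126.86817°
BB6: φ = -43.35850°, λ = +126.33417°
Bx = cos φ₂ cos Δλ = 0.727041,  By = cos φ₂ sin Δλ = -0.006776
φₘ = atan2(sin φ₁ + sin φ₂, √((cos φ₁ + Bx)² + By²)) = -42.93589°
λₘ = λ₁ + atan2(By, cos φ₁ + Bx) = 126.60300°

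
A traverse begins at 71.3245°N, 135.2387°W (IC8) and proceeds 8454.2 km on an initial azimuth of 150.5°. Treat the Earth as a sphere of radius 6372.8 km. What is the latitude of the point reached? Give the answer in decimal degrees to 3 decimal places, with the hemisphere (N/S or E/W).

2.372°S

δ = d/R = 8454.2/6372.8 = 1.326607 rad
φ₂ = arcsin(sin φ₁ cos δ + cos φ₁ sin δ cos θ)
   = arcsin(0.94735·0.24177 + 0.32021·0.97033·-0.87036) = -2.37197°
λ₂ = λ₁ + atan2(sin θ sin δ cos φ₁, cos δ − sin φ₁ sin φ₂) = -106.66917°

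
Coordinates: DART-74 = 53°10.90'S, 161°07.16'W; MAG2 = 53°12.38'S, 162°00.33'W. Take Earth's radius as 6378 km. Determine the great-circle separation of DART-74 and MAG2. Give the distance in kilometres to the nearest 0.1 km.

59.2 km

DART-74: φ = -53.18167°, λ = -161.11933°
MAG2: φ = -53.20633°, λ = -162.00550°
Δφ = -0.0247°,  Δλ = -0.8862°
a = sin²(Δφ/2) + cos φ₁ cos φ₂ sin²(Δλ/2) = 0.000022
c = 2·arcsin(√a) = 0.009276 rad = 0.5315°
d = R·c = 6378 × 0.009276 = 59.2 km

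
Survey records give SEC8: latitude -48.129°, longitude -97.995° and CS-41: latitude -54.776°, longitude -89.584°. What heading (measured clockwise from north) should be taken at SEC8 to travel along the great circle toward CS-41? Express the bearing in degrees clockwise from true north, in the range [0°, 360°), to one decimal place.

145.0°

Δλ = 8.4110°
y = sin Δλ · cos φ₂ = 0.084367
x = cos φ₁ sin φ₂ − sin φ₁ cos φ₂ cos Δλ = -0.120372
θ = atan2(y, x) = 144.9740° → 144.9740° (mod 360°)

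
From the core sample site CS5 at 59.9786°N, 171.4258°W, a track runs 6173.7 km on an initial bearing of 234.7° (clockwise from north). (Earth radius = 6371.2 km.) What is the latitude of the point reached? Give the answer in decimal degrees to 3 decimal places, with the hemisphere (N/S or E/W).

14.587°N

δ = d/R = 6173.7/6371.2 = 0.969001 rad
φ₂ = arcsin(sin φ₁ cos δ + cos φ₁ sin δ cos θ)
   = arcsin(0.86584·0.56612 + 0.50032·0.82432·-0.57786) = 14.58685°
λ₂ = λ₁ + atan2(sin θ sin δ cos φ₁, cos δ − sin φ₁ sin φ₂) = 144.53372°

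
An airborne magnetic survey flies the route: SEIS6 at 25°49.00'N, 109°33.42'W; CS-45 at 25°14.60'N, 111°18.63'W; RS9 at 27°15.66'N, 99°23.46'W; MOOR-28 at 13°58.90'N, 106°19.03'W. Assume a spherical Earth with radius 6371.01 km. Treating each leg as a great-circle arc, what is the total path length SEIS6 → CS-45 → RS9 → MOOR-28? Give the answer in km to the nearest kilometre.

SEIS6: φ = +25.81667°, λ = -109.55700°
CS-45: φ = +25.24333°, λ = -111.31050°
RS9: φ = +27.26100°, λ = -99.39100°
MOOR-28: φ = +13.98167°, λ = -106.31717°
SEIS6→CS-45: c = 0.029373 rad, d = 187.13 km
CS-45→RS9: c = 0.189790 rad, d = 1209.15 km
RS9→MOOR-28: c = 0.257746 rad, d = 1642.10 km
Total = 187.13 + 1209.15 + 1642.10 = 3038.39 km

3038 km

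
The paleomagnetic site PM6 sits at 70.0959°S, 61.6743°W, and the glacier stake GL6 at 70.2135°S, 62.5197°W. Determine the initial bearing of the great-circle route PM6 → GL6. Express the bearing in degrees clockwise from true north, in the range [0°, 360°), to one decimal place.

Δλ = -0.8454°
y = sin Δλ · cos φ₂ = -0.004995
x = cos φ₁ sin φ₂ − sin φ₁ cos φ₂ cos Δλ = -0.002087
θ = atan2(y, x) = -112.6790° → 247.3210° (mod 360°)

247.3°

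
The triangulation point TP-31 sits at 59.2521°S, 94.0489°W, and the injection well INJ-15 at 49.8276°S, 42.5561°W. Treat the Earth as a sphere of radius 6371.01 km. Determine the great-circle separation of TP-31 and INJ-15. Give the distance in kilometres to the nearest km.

3386 km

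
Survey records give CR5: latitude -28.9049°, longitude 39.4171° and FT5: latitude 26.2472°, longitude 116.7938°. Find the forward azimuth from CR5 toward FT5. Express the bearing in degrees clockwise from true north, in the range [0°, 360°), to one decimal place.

61.2°

Δλ = 77.3767°
y = sin Δλ · cos φ₂ = 0.875215
x = cos φ₁ sin φ₂ − sin φ₁ cos φ₂ cos Δλ = 0.481893
θ = atan2(y, x) = 61.1628° → 61.1628° (mod 360°)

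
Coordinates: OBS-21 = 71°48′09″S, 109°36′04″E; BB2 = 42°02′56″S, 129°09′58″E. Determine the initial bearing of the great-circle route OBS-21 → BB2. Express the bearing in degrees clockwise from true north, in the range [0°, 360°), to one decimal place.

28.6°

OBS-21: φ = -71.80250°, λ = +109.60111°
BB2: φ = -42.04889°, λ = +129.16611°
Δλ = 19.5650°
y = sin Δλ · cos φ₂ = 0.248670
x = cos φ₁ sin φ₂ − sin φ₁ cos φ₂ cos Δλ = 0.455541
θ = atan2(y, x) = 28.6292° → 28.6292° (mod 360°)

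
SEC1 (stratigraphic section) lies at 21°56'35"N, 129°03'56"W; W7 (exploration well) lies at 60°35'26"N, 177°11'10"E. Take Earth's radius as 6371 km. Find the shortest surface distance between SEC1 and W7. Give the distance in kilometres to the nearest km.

SEC1: φ = +21.94306°, λ = -129.06556°
W7: φ = +60.59056°, λ = +177.18611°
Δφ = 38.6475°,  Δλ = -53.7483°
a = sin²(Δφ/2) + cos φ₁ cos φ₂ sin²(Δλ/2) = 0.202567
c = 2·arcsin(√a) = 0.933697 rad = 53.4969°
d = R·c = 6371 × 0.933697 = 5948.6 km

5949 km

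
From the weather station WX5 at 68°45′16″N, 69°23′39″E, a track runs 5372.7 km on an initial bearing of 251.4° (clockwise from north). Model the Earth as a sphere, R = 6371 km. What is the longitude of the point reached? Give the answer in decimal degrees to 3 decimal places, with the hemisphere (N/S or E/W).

12.583°E

WX5: φ = +68.75444°, λ = +69.39417°
δ = d/R = 5372.7/6371 = 0.843306 rad
φ₂ = arcsin(sin φ₁ cos δ + cos φ₁ sin δ cos θ)
   = arcsin(0.93204·0.66500 + 0.36237·0.74685·-0.31896) = 32.24098°
λ₂ = λ₁ + atan2(sin θ sin δ cos φ₁, cos δ − sin φ₁ sin φ₂) = 12.58286°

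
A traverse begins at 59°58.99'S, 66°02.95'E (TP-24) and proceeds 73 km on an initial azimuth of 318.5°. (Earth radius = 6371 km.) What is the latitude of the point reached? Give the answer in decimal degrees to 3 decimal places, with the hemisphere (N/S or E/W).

59.489°S

TP-24: φ = -59.98317°, λ = +66.04917°
δ = d/R = 73/6371 = 0.011458 rad
φ₂ = arcsin(sin φ₁ cos δ + cos φ₁ sin δ cos θ)
   = arcsin(-0.86588·0.99993 + 0.50025·0.01146·0.74896) = -59.48866°
λ₂ = λ₁ + atan2(sin θ sin δ cos φ₁, cos δ − sin φ₁ sin φ₂) = 65.19234°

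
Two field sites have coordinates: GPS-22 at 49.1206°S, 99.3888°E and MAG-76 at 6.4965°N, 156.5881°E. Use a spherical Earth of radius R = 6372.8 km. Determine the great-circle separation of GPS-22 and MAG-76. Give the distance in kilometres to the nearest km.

Δφ = 55.6171°,  Δλ = 57.1993°
a = sin²(Δφ/2) + cos φ₁ cos φ₂ sin²(Δλ/2) = 0.366642
c = 2·arcsin(√a) = 1.300813 rad = 74.5311°
d = R·c = 6372.8 × 1.300813 = 8289.8 km

8290 km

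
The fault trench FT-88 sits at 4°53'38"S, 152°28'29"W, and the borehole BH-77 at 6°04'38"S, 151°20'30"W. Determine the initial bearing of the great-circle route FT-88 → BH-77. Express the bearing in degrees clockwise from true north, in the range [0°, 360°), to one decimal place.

FT-88: φ = -4.89389°, λ = -152.47472°
BH-77: φ = -6.07722°, λ = -151.34167°
Δλ = 1.1331°
y = sin Δλ · cos φ₂ = 0.019663
x = cos φ₁ sin φ₂ − sin φ₁ cos φ₂ cos Δλ = -0.020668
θ = atan2(y, x) = 136.4275° → 136.4275° (mod 360°)

136.4°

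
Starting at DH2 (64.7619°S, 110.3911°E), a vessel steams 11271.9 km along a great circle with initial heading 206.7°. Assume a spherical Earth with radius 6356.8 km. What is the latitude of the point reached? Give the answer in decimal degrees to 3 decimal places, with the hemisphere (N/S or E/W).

11.029°S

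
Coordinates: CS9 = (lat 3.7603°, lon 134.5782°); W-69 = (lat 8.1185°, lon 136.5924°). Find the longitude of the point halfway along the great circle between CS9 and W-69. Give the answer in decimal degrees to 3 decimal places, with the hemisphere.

Bx = cos φ₂ cos Δλ = 0.989366,  By = cos φ₂ sin Δλ = 0.034795
φₘ = atan2(sin φ₁ + sin φ₂, √((cos φ₁ + Bx)² + By²)) = 5.94031°
λₘ = λ₁ + atan2(By, cos φ₁ + Bx) = 135.58131°

135.581°E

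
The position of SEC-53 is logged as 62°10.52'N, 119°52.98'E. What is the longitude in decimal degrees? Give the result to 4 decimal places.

119.8830°E

119° + 52.98′/60 = 119 + 0.88300 = 119.8830°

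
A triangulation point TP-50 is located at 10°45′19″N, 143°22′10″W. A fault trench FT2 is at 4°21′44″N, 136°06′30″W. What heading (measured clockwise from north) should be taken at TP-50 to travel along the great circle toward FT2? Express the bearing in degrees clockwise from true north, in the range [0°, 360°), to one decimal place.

TP-50: φ = +10.75528°, λ = -143.36944°
FT2: φ = +4.36222°, λ = -136.10833°
Δλ = 7.2611°
y = sin Δλ · cos φ₂ = 0.126025
x = cos φ₁ sin φ₂ − sin φ₁ cos φ₂ cos Δλ = -0.109856
θ = atan2(y, x) = 131.0787° → 131.0787° (mod 360°)

131.1°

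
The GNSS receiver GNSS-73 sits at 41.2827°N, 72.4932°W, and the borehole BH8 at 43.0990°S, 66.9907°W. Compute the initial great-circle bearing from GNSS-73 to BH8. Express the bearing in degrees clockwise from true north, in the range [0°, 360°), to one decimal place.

176.0°

Δλ = 5.5025°
y = sin Δλ · cos φ₂ = 0.070016
x = cos φ₁ sin φ₂ − sin φ₁ cos φ₂ cos Δλ = -0.992976
θ = atan2(y, x) = 175.9667° → 175.9667° (mod 360°)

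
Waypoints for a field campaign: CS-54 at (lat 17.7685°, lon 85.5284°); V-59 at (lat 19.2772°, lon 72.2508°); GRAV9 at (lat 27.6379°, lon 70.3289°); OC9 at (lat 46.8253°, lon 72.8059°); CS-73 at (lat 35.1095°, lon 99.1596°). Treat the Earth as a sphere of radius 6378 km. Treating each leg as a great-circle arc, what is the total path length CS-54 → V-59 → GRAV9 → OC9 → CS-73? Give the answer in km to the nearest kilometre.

7061 km

CS-54→V-59: c = 0.221247 rad, d = 1411.12 km
V-59→GRAV9: c = 0.149122 rad, d = 951.10 km
GRAV9→OC9: c = 0.336602 rad, d = 2146.85 km
OC9→CS-73: c = 0.400172 rad, d = 2552.29 km
Total = 1411.12 + 951.10 + 2146.85 + 2552.29 = 7061.36 km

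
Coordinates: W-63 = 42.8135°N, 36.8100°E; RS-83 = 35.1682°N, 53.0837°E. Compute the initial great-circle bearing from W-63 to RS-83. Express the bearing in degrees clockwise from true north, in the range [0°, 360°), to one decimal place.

Δλ = 16.2737°
y = sin Δλ · cos φ₂ = 0.229075
x = cos φ₁ sin φ₂ − sin φ₁ cos φ₂ cos Δλ = -0.110781
θ = atan2(y, x) = 115.8085° → 115.8085° (mod 360°)

115.8°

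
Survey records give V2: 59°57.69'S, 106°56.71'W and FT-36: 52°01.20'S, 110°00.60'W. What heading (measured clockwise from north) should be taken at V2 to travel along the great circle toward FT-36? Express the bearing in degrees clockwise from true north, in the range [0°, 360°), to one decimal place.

346.5°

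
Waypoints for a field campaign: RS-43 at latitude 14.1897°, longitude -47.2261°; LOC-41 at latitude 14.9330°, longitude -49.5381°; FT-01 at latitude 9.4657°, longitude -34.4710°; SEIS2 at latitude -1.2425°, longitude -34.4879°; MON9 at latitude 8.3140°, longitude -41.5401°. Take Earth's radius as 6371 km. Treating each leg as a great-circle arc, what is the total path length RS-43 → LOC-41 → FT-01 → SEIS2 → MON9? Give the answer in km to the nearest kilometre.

RS-43→LOC-41: c = 0.041154 rad, d = 262.19 km
LOC-41→FT-01: c = 0.274038 rad, d = 1745.89 km
FT-01→SEIS2: c = 0.186894 rad, d = 1190.70 km
SEIS2→MON9: c = 0.207066 rad, d = 1319.22 km
Total = 262.19 + 1745.89 + 1190.70 + 1319.22 = 4518.00 km

4518 km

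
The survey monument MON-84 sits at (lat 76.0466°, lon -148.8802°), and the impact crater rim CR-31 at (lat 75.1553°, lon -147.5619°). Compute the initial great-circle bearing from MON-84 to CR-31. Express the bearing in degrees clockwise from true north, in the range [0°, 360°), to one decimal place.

Δλ = 1.3183°
y = sin Δλ · cos φ₂ = 0.005894
x = cos φ₁ sin φ₂ − sin φ₁ cos φ₂ cos Δλ = -0.015490
θ = atan2(y, x) = 159.1666° → 159.1666° (mod 360°)

159.2°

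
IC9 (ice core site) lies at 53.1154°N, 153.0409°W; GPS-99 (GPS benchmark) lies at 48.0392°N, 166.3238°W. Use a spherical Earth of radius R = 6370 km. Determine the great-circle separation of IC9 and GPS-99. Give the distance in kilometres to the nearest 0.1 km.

Δφ = -5.0762°,  Δλ = -13.2829°
a = sin²(Δφ/2) + cos φ₁ cos φ₂ sin²(Δλ/2) = 0.007329
c = 2·arcsin(√a) = 0.171430 rad = 9.8222°
d = R·c = 6370 × 0.171430 = 1092.0 km

1092.0 km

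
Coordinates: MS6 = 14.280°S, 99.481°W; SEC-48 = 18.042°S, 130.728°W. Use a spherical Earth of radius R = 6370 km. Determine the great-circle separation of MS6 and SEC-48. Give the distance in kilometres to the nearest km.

3359 km

Δφ = -3.7620°,  Δλ = -31.2470°
a = sin²(Δφ/2) + cos φ₁ cos φ₂ sin²(Δλ/2) = 0.067911
c = 2·arcsin(√a) = 0.527281 rad = 30.2110°
d = R·c = 6370 × 0.527281 = 3358.8 km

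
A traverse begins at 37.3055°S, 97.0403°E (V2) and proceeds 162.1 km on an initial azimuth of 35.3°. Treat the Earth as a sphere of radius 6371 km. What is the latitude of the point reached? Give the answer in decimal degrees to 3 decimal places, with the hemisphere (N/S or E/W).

36.111°S

δ = d/R = 162.1/6371 = 0.025443 rad
φ₂ = arcsin(sin φ₁ cos δ + cos φ₁ sin δ cos θ)
   = arcsin(-0.60606·0.99968 + 0.79542·0.02544·0.81614) = -36.11113°
λ₂ = λ₁ + atan2(sin θ sin δ cos φ₁, cos δ − sin φ₁ sin φ₂) = 98.08298°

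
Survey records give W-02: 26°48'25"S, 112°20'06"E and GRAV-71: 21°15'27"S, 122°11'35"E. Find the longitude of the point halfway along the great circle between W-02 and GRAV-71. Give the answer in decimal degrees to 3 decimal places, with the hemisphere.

W-02: φ = -26.80694°, λ = +112.33500°
GRAV-71: φ = -21.25750°, λ = +122.19306°
Bx = cos φ₂ cos Δλ = 0.918200,  By = cos φ₂ sin Δλ = 0.159559
φₘ = atan2(sin φ₁ + sin φ₂, √((cos φ₁ + Bx)² + By²)) = -24.11124°
λₘ = λ₁ + atan2(By, cos φ₁ + Bx) = 117.37081°

117.371°E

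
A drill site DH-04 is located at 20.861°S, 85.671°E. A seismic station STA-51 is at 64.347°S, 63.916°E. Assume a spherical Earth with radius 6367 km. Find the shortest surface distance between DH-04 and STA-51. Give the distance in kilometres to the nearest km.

5093 km

Δφ = -43.4860°,  Δλ = -21.7550°
a = sin²(Δφ/2) + cos φ₁ cos φ₂ sin²(Δλ/2) = 0.151635
c = 2·arcsin(√a) = 0.799967 rad = 45.8348°
d = R·c = 6367 × 0.799967 = 5093.4 km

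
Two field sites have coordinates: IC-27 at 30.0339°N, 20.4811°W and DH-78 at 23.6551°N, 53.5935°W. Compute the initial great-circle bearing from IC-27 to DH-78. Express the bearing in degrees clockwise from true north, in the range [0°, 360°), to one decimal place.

Δλ = -33.1124°
y = sin Δλ · cos φ₂ = -0.500383
x = cos φ₁ sin φ₂ − sin φ₁ cos φ₂ cos Δλ = -0.036648
θ = atan2(y, x) = -94.1888° → 265.8112° (mod 360°)

265.8°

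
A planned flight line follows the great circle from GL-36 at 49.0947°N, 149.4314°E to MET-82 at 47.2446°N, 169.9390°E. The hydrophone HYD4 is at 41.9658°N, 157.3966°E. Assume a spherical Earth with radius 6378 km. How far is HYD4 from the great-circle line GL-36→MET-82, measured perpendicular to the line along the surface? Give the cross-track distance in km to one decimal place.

δ₁₃ = central angle GL-36→HYD4 = 0.157820 rad  (haversine)
θ₁₃ = bearing GL-36→HYD4 = 139.037°,  θ₁₂ = bearing GL-36→MET-82 = 89.944°
dₓₜ = R·arcsin(sin δ₁₃ · sin(θ₁₃ − θ₁₂)) = 6378·arcsin(0.15717·sin(49.092°)) = 759.376 km
|dₓₜ| = 759.376 km

759.4 km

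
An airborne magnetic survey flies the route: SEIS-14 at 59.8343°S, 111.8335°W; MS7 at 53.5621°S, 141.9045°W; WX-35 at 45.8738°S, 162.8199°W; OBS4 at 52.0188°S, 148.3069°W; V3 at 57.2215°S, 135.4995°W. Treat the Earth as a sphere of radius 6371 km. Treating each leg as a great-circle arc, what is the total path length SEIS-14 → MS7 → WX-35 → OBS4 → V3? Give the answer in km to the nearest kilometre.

5926 km

SEIS-14→MS7: c = 0.305014 rad, d = 1943.25 km
MS7→WX-35: c = 0.270032 rad, d = 1720.38 km
WX-35→OBS4: c = 0.197388 rad, d = 1257.56 km
OBS4→V3: c = 0.157701 rad, d = 1004.71 km
Total = 1943.25 + 1720.38 + 1257.56 + 1004.71 = 5925.90 km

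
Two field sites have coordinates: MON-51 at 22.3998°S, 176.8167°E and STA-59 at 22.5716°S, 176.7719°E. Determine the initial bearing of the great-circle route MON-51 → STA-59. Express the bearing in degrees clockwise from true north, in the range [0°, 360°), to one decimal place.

193.5°

Δλ = -0.0448°
y = sin Δλ · cos φ₂ = -0.000722
x = cos φ₁ sin φ₂ − sin φ₁ cos φ₂ cos Δλ = -0.002999
θ = atan2(y, x) = -166.4617° → 193.5383° (mod 360°)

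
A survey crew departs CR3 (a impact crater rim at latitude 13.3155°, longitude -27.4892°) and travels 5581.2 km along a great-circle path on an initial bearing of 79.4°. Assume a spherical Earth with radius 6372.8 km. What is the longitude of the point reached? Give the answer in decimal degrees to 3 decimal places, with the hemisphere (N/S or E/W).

δ = d/R = 5581.2/6372.8 = 0.875785 rad
φ₂ = arcsin(sin φ₁ cos δ + cos φ₁ sin δ cos θ)
   = arcsin(0.23031·0.64039 + 0.97312·0.76805·0.18395) = 16.55742°
λ₂ = λ₁ + atan2(sin θ sin δ cos φ₁, cos δ − sin φ₁ sin φ₂) = 24.47238°

24.472°E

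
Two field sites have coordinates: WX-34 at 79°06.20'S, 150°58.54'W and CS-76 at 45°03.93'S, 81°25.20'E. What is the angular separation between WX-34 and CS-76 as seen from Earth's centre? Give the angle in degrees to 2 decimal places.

52.14°

WX-34: φ = -79.10333°, λ = -150.97567°
CS-76: φ = -45.06550°, λ = +81.42000°
Δφ = 34.0378°,  Δλ = -127.6043°
a = sin²(Δφ/2) + cos φ₁ cos φ₂ sin²(Δλ/2) = 0.193161
c = 2·arcsin(√a) = 0.910086 rad = 52.1441°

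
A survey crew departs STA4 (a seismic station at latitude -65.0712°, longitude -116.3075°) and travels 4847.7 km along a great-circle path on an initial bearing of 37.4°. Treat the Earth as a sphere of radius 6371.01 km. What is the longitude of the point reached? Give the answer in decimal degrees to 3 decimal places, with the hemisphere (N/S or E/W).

δ = d/R = 4847.7/6371.01 = 0.760900 rad
φ₂ = arcsin(sin φ₁ cos δ + cos φ₁ sin δ cos θ)
   = arcsin(-0.90683·0.72422 + 0.42149·0.68957·0.79441) = -25.20423°
λ₂ = λ₁ + atan2(sin θ sin δ cos φ₁, cos δ − sin φ₁ sin φ₂) = -88.73308°

88.733°W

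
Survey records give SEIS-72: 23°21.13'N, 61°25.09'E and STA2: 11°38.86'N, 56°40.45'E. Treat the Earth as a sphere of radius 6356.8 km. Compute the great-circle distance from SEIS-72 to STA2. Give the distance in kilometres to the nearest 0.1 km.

SEIS-72: φ = +23.35217°, λ = +61.41817°
STA2: φ = +11.64767°, λ = +56.67417°
Δφ = -11.7045°,  Δλ = -4.7440°
a = sin²(Δφ/2) + cos φ₁ cos φ₂ sin²(Δλ/2) = 0.011937
c = 2·arcsin(√a) = 0.218948 rad = 12.5448°
d = R·c = 6356.8 × 0.218948 = 1391.8 km

1391.8 km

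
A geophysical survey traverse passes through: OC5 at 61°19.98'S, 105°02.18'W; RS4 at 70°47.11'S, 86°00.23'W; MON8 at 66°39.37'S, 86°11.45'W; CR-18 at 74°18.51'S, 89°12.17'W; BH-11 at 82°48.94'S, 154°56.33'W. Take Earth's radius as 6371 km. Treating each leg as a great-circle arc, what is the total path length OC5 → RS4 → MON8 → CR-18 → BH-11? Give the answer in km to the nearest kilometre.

OC5: φ = -61.33300°, λ = -105.03633°
RS4: φ = -70.78517°, λ = -86.00383°
MON8: φ = -66.65617°, λ = -86.19083°
CR-18: φ = -74.30850°, λ = -89.20283°
BH-11: φ = -82.81567°, λ = -154.93883°
OC5→RS4: c = 0.211142 rad, d = 1345.18 km
RS4→MON8: c = 0.072074 rad, d = 459.19 km
MON8→CR-18: c = 0.134666 rad, d = 857.95 km
CR-18→BH-11: c = 0.249350 rad, d = 1588.61 km
Total = 1345.18 + 459.19 + 857.95 + 1588.61 = 4250.93 km

4251 km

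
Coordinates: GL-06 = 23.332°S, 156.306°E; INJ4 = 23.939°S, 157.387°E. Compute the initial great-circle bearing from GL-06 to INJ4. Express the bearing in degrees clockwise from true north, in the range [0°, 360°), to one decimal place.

121.7°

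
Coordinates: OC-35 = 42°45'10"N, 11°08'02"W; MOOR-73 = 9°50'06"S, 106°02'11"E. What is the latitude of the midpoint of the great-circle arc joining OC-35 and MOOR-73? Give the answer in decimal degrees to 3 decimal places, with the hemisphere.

28.867°N

OC-35: φ = +42.75278°, λ = -11.13389°
MOOR-73: φ = -9.83500°, λ = +106.03639°
Bx = cos φ₂ cos Δλ = -0.449926,  By = cos φ₂ sin Δλ = 0.876579
φₘ = atan2(sin φ₁ + sin φ₂, √((cos φ₁ + Bx)² + By²)) = 28.86674°
λₘ = λ₁ + atan2(By, cos φ₁ + Bx) = 60.89294°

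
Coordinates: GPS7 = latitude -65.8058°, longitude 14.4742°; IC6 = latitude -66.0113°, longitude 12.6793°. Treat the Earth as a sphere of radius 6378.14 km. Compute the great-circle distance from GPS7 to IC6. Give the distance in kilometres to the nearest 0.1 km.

84.7 km

Δφ = -0.2055°,  Δλ = -1.7949°
a = sin²(Δφ/2) + cos φ₁ cos φ₂ sin²(Δλ/2) = 0.000044
c = 2·arcsin(√a) = 0.013280 rad = 0.7609°
d = R·c = 6378.14 × 0.013280 = 84.7 km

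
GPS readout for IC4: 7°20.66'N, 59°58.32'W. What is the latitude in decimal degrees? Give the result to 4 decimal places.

7° + 20.66′/60 = 7 + 0.34433 = 7.3443°

7.3443°N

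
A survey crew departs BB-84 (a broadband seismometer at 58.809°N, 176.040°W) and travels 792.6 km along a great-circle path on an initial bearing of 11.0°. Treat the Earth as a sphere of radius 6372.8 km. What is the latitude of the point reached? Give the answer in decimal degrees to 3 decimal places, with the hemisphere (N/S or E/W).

65.770°N

δ = d/R = 792.6/6372.8 = 0.124372 rad
φ₂ = arcsin(sin φ₁ cos δ + cos φ₁ sin δ cos θ)
   = arcsin(0.85545·0.99228 + 0.51789·0.12405·0.98163) = 65.76969°
λ₂ = λ₁ + atan2(sin θ sin δ cos φ₁, cos δ − sin φ₁ sin φ₂) = -172.73362°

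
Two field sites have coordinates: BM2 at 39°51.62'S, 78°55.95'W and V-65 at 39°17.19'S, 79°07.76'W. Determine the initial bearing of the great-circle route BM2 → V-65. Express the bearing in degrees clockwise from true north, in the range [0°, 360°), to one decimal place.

345.1°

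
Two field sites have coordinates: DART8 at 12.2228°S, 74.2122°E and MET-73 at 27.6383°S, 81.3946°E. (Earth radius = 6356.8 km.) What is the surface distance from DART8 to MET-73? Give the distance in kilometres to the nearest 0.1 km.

1865.9 km

Δφ = -15.4155°,  Δλ = 7.1824°
a = sin²(Δφ/2) + cos φ₁ cos φ₂ sin²(Δλ/2) = 0.021385
c = 2·arcsin(√a) = 0.293526 rad = 16.8178°
d = R·c = 6356.8 × 0.293526 = 1865.9 km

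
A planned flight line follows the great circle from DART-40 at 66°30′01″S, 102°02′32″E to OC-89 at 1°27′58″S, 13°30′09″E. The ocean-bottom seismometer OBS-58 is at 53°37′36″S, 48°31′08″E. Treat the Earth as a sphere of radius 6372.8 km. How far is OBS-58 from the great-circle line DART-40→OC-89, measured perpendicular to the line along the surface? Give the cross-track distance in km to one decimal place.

DART-40: φ = -66.50028°, λ = +102.04222°
OC-89: φ = -1.46611°, λ = +13.50250°
OBS-58: φ = -53.62667°, λ = +48.51889°
δ₁₃ = central angle DART-40→OBS-58 = 0.497092 rad  (haversine)
θ₁₃ = bearing DART-40→OBS-58 = 270.272°,  θ₁₂ = bearing DART-40→OC-89 = 270.754°
dₓₜ = R·arcsin(sin δ₁₃ · sin(θ₁₃ − θ₁₂)) = 6372.8·arcsin(0.47687·sin(-0.482°)) = -25.590 km
|dₓₜ| = 25.590 km

25.6 km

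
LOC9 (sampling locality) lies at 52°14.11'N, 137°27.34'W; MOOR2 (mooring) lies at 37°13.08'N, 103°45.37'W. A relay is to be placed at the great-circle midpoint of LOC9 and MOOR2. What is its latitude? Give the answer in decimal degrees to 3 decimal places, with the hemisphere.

LOC9: φ = +52.23517°, λ = -137.45567°
MOOR2: φ = +37.21800°, λ = -103.75617°
Bx = cos φ₂ cos Δλ = 0.662522,  By = cos φ₂ sin Δλ = 0.441839
φₘ = atan2(sin φ₁ + sin φ₂, √((cos φ₁ + Bx)² + By²)) = 45.96111°
λₘ = λ₁ + atan2(By, cos φ₁ + Bx) = -118.34162°

45.961°N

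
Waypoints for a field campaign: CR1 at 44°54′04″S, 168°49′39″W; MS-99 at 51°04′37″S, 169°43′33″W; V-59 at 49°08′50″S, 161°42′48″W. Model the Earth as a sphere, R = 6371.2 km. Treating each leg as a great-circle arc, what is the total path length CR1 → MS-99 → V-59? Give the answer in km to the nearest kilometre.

1300 km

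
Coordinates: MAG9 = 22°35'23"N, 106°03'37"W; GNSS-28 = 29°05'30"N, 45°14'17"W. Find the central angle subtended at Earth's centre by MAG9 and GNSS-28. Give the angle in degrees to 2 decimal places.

54.54°

MAG9: φ = +22.58972°, λ = -106.06028°
GNSS-28: φ = +29.09167°, λ = -45.23806°
Δφ = 6.5019°,  Δλ = 60.8222°
a = sin²(Δφ/2) + cos φ₁ cos φ₂ sin²(Δλ/2) = 0.209950
c = 2·arcsin(√a) = 0.951945 rad = 54.5425°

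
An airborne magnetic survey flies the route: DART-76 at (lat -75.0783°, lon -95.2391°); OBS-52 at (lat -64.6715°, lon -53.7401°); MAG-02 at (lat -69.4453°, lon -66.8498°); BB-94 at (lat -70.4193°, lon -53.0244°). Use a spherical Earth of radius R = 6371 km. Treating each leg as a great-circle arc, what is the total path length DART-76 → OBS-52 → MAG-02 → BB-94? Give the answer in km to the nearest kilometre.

3211 km

DART-76→OBS-52: c = 0.298100 rad, d = 1899.19 km
OBS-52→MAG-02: c = 0.121596 rad, d = 774.69 km
MAG-02→BB-94: c = 0.084328 rad, d = 537.25 km
Total = 1899.19 + 774.69 + 537.25 = 3211.13 km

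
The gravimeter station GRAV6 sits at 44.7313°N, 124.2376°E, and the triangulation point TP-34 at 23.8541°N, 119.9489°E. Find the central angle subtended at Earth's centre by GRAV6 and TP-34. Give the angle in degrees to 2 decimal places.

Δφ = -20.8772°,  Δλ = -4.2887°
a = sin²(Δφ/2) + cos φ₁ cos φ₂ sin²(Δλ/2) = 0.033736
c = 2·arcsin(√a) = 0.369447 rad = 21.1678°

21.17°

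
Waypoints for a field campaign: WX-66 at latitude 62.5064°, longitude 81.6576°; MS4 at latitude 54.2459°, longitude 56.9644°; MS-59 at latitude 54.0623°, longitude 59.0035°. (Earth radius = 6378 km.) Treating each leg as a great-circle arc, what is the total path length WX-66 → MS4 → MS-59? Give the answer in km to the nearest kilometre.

1828 km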